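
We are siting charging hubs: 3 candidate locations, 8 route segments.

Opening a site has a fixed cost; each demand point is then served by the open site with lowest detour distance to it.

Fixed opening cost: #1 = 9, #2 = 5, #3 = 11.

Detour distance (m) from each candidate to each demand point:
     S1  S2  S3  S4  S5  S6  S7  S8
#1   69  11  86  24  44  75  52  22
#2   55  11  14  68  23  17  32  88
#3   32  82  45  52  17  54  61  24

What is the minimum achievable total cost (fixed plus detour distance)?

194

Open {#1, #2, #3}: assign each demand point to its cheapest open site.
  S1→#3 32, S2→#1 11, S3→#2 14, S4→#1 24, S5→#3 17, S6→#2 17, S7→#2 32, S8→#1 22
  detour distance 169, fixed 25 → total 194.
Compare {#1, #2}: detour distance 198 + fixed 14 = 212.
Compare {#2, #3}: detour distance 199 + fixed 16 = 215.
Compare {#1, #3}: detour distance 257 + fixed 20 = 277.
All other subsets cost ≥ 212. Minimum total cost: 194.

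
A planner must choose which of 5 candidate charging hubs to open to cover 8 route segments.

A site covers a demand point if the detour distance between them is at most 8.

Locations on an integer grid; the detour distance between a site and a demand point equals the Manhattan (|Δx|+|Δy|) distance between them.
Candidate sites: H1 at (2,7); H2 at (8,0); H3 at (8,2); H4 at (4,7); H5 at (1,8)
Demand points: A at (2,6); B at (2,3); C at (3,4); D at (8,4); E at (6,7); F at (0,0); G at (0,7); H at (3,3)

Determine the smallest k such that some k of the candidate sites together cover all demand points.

2

Coverage sets (demand points within 8 of each site):
  H1: {A, B, C, E, G, H}
  H2: {D, F, H}
  H3: {B, C, D, E, H}
  H4: {A, B, C, D, E, G, H}
  H5: {A, B, C, E, G, H}
No single site covers all 8 demand points.
But {H1, H2} covers everything, so the minimum is 2.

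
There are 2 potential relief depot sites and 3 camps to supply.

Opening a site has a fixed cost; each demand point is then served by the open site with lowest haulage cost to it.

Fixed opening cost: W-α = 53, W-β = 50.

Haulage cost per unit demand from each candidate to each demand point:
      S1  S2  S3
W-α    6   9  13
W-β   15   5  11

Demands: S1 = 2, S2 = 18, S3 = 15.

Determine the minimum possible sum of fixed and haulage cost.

Open {W-β}: assign each demand point to its cheapest open site.
  S1→W-β 2×15=30, S2→W-β 18×5=90, S3→W-β 15×11=165
  haulage cost 285, fixed 50 → total 335.
Compare {W-α, W-β}: haulage cost 267 + fixed 103 = 370.
Compare {W-α}: haulage cost 369 + fixed 53 = 422.

335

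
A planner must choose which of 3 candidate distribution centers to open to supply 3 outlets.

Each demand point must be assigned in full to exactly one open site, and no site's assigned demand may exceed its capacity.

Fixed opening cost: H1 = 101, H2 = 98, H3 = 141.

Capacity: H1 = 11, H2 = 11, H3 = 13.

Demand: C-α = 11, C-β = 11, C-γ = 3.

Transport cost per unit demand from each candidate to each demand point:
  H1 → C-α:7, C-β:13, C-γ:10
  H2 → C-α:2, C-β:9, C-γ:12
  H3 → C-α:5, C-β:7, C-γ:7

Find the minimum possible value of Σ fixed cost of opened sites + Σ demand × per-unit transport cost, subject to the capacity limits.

Open {H1, H2, H3}; cheapest assignment that respects the capacities:
  H1 (cap 11, load 3): C-γ — cost 3×10 = 30
  H2 (cap 11, load 11): C-α — cost 11×2 = 22
  H3 (cap 13, load 11): C-β — cost 11×7 = 77
  Shipping 129, fixed 340 → total 469.
  Any other capacity-feasible assignment to {H1, H2, H3} ships for at least 129.
Total demand is 25 and no other set of sites has combined capacity ≥ 25, so {H1, H2, H3} is the only feasible choice of open sites. Minimum: 469.

469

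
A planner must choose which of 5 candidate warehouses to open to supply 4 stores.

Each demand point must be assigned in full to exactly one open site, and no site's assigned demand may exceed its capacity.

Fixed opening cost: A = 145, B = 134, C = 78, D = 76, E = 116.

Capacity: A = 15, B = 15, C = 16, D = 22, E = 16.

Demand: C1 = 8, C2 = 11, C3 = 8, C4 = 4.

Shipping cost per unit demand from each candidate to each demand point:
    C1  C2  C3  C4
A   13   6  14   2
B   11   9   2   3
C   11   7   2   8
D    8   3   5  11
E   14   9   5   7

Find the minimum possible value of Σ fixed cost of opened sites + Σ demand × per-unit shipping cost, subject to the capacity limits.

Open {C, D}; cheapest assignment that respects the capacities:
  C (cap 16, load 12): C3, C4 — cost 8×2 + 4×8 = 48
  D (cap 22, load 19): C1, C2 — cost 8×8 + 11×3 = 97
  Shipping 145, fixed 154 → total 299.
  Any other capacity-feasible assignment to {C, D} ships for at least 145.
Compare {B, D}: its best feasible assignment gives total 335.
Compare {D, E}: its best feasible assignment gives total 357.
Every other set of open sites that can feasibly serve all demand totals ≥ 335 even under its best assignment. Minimum: 299.

299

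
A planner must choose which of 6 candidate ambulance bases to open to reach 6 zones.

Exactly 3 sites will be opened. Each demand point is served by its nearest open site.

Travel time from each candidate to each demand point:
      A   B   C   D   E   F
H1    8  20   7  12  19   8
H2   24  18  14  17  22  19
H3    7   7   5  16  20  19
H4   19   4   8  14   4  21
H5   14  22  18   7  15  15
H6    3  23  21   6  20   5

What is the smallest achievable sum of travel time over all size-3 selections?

Open {H3, H4, H6}.
  A→H6 3, B→H4 4, C→H3 5, D→H6 6, E→H4 4, F→H6 5  ⇒ total 27.
Compare {H1, H4, H6}: total 29.
Compare {H2, H4, H6}: total 30.
No size-3 selection does better; minimum is 27.

27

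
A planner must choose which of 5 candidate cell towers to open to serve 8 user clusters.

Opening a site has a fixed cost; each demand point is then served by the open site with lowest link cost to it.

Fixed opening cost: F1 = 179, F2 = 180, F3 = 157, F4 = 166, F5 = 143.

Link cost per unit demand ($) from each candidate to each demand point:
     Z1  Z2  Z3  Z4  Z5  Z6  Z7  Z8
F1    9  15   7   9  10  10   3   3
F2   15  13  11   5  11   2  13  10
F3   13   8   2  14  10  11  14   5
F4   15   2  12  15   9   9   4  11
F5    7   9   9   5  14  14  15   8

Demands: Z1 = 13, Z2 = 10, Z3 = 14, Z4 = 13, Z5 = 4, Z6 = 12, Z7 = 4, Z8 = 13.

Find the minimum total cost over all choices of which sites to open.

857

Open {F3, F5}: assign each demand point to its cheapest open site.
  Z1→F5 13×7=91, Z2→F3 10×8=80, Z3→F3 14×2=28, Z4→F5 13×5=65, Z5→F3 4×10=40, Z6→F3 12×11=132, Z7→F3 4×14=56, Z8→F3 13×5=65
  link cost 557, fixed 300 → total 857.
Compare {F2, F3}: link cost 523 + fixed 337 = 860.
Compare {F1}: link cost 693 + fixed 179 = 872.
Compare {F4, F5}: link cost 566 + fixed 309 = 875.
All other subsets cost ≥ 860. Minimum total cost: 857.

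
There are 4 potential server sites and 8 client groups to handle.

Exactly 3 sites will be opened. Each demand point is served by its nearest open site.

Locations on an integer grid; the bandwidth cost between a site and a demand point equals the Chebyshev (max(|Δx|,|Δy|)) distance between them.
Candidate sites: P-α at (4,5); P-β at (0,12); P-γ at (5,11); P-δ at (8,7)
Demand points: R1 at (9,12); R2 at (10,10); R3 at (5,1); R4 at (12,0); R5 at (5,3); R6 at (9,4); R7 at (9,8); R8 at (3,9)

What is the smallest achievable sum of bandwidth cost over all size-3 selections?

26

Open {P-α, P-γ, P-δ}.
  R1→P-γ 4, R2→P-δ 3, R3→P-α 4, R4→P-δ 7, R5→P-α 2, R6→P-δ 3, R7→P-δ 1, R8→P-γ 2  ⇒ total 26.
Compare {P-α, P-β, P-δ}: total 28.
Compare {P-β, P-γ, P-δ}: total 30.
No size-3 selection does better; minimum is 26.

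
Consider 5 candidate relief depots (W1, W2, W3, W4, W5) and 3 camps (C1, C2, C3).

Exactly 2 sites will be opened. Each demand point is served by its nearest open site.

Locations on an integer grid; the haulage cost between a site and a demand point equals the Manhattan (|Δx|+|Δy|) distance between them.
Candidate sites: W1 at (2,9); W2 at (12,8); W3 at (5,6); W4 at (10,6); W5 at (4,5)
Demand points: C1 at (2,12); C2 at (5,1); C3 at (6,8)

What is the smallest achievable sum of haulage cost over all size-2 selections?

Open {W1, W3}.
  C1→W1 3, C2→W3 5, C3→W3 3  ⇒ total 11.
Compare {W1, W5}: total 13.
Compare {W2, W3}: total 17.
No size-2 selection does better; minimum is 11.

11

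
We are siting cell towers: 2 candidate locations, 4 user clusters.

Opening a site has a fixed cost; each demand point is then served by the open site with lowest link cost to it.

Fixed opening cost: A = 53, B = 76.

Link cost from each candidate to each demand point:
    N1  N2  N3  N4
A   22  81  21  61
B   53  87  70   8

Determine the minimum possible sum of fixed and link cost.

238

Open {A}: assign each demand point to its cheapest open site.
  N1→A 22, N2→A 81, N3→A 21, N4→A 61
  link cost 185, fixed 53 → total 238.
Compare {A, B}: link cost 132 + fixed 129 = 261.
Compare {B}: link cost 218 + fixed 76 = 294.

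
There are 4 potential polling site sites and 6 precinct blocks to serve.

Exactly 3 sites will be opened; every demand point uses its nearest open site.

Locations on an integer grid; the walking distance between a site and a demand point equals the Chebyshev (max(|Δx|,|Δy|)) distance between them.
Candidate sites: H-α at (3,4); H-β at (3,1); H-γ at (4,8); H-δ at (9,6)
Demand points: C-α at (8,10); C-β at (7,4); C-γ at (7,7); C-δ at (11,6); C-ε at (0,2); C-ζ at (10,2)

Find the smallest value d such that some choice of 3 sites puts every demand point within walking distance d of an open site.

4

Open {H-α, H-β, H-δ}.
  Farthest demand point is C-α at walking distance 4 (to H-δ); all others are ≤ 4.
With {H-α, H-γ, H-δ} the worst case is 4.
With {H-β, H-γ, H-δ} the worst case is 4.
No size-3 selection achieves below 4.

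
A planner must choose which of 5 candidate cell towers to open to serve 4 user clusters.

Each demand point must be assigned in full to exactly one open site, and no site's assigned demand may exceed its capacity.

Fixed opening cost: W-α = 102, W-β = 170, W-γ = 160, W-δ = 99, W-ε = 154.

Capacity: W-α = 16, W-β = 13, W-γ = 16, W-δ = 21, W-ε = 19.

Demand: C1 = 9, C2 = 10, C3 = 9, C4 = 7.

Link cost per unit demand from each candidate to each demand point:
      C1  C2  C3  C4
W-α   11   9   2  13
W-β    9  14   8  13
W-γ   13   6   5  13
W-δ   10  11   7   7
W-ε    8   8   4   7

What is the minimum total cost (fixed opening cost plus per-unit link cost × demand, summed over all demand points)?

508

Open {W-δ, W-ε}; cheapest assignment that respects the capacities:
  W-δ (cap 21, load 16): C1, C4 — cost 9×10 + 7×7 = 139
  W-ε (cap 19, load 19): C2, C3 — cost 10×8 + 9×4 = 116
  Shipping 255, fixed 253 → total 508.
  Any other capacity-feasible assignment to {W-δ, W-ε} ships for at least 255.
Compare {W-α, W-δ}: its best feasible assignment gives total 510.
Compare {W-α, W-ε}: its best feasible assignment gives total 517.
Every other set of open sites that can feasibly serve all demand totals ≥ 510 even under its best assignment. Minimum: 508.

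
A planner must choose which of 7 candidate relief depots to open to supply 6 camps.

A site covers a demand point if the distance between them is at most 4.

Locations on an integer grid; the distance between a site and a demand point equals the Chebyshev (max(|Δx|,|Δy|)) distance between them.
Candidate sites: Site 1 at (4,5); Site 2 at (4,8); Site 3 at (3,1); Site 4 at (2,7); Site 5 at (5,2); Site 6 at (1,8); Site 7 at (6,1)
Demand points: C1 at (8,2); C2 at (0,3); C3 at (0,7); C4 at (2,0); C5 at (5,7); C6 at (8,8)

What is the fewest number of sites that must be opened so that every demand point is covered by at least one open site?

Coverage sets (demand points within 4 of each site):
  Site 1: {C1, C2, C3, C5, C6}
  Site 2: {C3, C5, C6}
  Site 3: {C2, C4}
  Site 4: {C2, C3, C5}
  Site 5: {C1, C4}
  Site 6: {C3, C5}
  Site 7: {C1, C4}
No single site covers all 6 demand points.
But {Site 1, Site 3} covers everything, so the minimum is 2.

2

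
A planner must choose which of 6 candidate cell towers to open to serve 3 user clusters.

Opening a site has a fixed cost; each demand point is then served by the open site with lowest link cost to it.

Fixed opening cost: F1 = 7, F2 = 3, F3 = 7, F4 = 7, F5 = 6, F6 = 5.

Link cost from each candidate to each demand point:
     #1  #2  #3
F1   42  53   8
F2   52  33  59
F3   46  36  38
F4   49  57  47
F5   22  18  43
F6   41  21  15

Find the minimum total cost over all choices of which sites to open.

61

Open {F1, F5}: assign each demand point to its cheapest open site.
  #1→F5 22, #2→F5 18, #3→F1 8
  link cost 48, fixed 13 → total 61.
Compare {F1, F2, F5}: link cost 48 + fixed 16 = 64.
Compare {F5, F6}: link cost 55 + fixed 11 = 66.
Compare {F1, F5, F6}: link cost 48 + fixed 18 = 66.
All other subsets cost ≥ 64. Minimum total cost: 61.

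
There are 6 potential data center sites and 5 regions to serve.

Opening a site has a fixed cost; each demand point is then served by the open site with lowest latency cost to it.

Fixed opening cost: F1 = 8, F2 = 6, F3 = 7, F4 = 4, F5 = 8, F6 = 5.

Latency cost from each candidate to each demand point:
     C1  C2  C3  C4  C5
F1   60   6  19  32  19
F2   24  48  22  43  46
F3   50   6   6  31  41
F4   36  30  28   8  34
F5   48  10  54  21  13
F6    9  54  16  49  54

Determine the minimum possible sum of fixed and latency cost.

66

Open {F3, F4, F5, F6}: assign each demand point to its cheapest open site.
  C1→F6 9, C2→F3 6, C3→F3 6, C4→F4 8, C5→F5 13
  latency cost 42, fixed 24 → total 66.
Compare {F1, F3, F4, F6}: latency cost 48 + fixed 24 = 72.
Compare {F2, F3, F4, F5, F6}: latency cost 42 + fixed 30 = 72.
Compare {F4, F5, F6}: latency cost 56 + fixed 17 = 73.
All other subsets cost ≥ 72. Minimum total cost: 66.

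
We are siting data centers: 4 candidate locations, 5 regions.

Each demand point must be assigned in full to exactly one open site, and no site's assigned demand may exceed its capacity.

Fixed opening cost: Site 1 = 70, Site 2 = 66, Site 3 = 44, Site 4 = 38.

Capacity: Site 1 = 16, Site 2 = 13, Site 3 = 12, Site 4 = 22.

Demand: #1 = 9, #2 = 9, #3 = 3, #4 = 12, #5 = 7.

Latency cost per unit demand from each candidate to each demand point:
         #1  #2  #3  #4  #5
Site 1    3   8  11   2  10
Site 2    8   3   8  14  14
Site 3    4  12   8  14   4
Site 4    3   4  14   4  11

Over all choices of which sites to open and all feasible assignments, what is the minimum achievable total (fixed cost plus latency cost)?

Open {Site 1, Site 3, Site 4}; cheapest assignment that respects the capacities:
  Site 1 (cap 16, load 12): #4 — cost 12×2 = 24
  Site 3 (cap 12, load 10): #3, #5 — cost 3×8 + 7×4 = 52
  Site 4 (cap 22, load 18): #1, #2 — cost 9×3 + 9×4 = 63
  Shipping 139, fixed 152 → total 291.
  Any other capacity-feasible assignment to {Site 1, Site 3, Site 4} ships for at least 139.
Compare {Site 2, Site 3, Site 4}: its best feasible assignment gives total 302.
Compare {Site 1, Site 2, Site 3, Site 4}: its best feasible assignment gives total 348.
Every other set of open sites that can feasibly serve all demand totals ≥ 302 even under its best assignment. Minimum: 291.

291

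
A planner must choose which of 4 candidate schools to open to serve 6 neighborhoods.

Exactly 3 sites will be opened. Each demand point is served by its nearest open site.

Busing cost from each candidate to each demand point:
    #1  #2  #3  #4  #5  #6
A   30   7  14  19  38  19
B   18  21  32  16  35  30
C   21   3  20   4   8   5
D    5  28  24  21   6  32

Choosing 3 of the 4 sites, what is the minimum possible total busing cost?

37

Open {A, C, D}.
  #1→D 5, #2→C 3, #3→A 14, #4→C 4, #5→D 6, #6→C 5  ⇒ total 37.
Compare {B, C, D}: total 43.
Compare {A, B, C}: total 52.
No size-3 selection does better; minimum is 37.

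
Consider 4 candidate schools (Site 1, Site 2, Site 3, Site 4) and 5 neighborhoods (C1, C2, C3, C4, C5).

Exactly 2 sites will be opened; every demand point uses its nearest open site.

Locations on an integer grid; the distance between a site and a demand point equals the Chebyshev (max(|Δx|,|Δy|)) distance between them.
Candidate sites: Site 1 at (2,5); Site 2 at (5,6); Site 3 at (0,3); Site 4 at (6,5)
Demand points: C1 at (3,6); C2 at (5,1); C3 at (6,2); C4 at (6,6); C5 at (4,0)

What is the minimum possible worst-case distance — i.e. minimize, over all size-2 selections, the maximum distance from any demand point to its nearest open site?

Open {Site 1, Site 3}.
  Farthest demand point is C2 at distance 4 (to Site 1); all others are ≤ 4.
With {Site 3, Site 4} the worst case is 4.
With {Site 1, Site 2} the worst case is 5.
No size-2 selection achieves below 4.

4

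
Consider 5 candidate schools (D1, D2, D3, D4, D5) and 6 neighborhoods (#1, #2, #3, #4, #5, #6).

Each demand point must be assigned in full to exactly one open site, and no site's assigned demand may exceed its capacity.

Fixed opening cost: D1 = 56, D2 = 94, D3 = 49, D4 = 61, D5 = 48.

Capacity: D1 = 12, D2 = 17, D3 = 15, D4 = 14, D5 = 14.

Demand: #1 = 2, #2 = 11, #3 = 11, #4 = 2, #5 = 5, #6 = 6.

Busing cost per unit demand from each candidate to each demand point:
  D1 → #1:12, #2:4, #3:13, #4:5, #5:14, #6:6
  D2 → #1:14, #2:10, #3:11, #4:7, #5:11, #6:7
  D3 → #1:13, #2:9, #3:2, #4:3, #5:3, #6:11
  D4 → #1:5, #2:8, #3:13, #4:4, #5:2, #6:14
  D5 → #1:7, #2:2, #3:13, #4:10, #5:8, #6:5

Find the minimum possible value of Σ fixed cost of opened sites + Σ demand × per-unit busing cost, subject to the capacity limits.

Open {D1, D3, D5}; cheapest assignment that respects the capacities:
  D1 (cap 12, load 11): #2 — cost 11×4 = 44
  D3 (cap 15, load 13): #3, #4 — cost 11×2 + 2×3 = 28
  D5 (cap 14, load 13): #1, #5, #6 — cost 2×7 + 5×8 + 6×5 = 84
  Shipping 156, fixed 153 → total 309.
  Any other capacity-feasible assignment to {D1, D3, D5} ships for at least 156.
Compare {D3, D4, D5}: its best feasible assignment gives total 312.
Compare {D1, D3, D4, D5}: its best feasible assignment gives total 320.
Every other set of open sites that can feasibly serve all demand totals ≥ 312 even under its best assignment. Minimum: 309.

309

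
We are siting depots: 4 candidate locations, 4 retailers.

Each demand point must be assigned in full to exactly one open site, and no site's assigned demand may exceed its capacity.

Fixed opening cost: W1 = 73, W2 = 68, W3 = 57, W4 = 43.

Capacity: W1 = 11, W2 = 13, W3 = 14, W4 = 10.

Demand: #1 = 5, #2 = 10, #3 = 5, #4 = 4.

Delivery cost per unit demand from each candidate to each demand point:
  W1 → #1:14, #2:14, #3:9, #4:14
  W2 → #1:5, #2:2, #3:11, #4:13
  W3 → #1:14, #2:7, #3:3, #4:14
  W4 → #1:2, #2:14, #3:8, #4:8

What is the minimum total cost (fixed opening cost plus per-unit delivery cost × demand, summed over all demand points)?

245

Open {W2, W3, W4}; cheapest assignment that respects the capacities:
  W2 (cap 13, load 10): #2 — cost 10×2 = 20
  W3 (cap 14, load 5): #3 — cost 5×3 = 15
  W4 (cap 10, load 9): #1, #4 — cost 5×2 + 4×8 = 42
  Shipping 77, fixed 168 → total 245.
  Any other capacity-feasible assignment to {W2, W3, W4} ships for at least 77.
Compare {W3, W4}: its best feasible assignment gives total 276.
Compare {W2, W3}: its best feasible assignment gives total 286.
Every other set of open sites that can feasibly serve all demand totals ≥ 276 even under its best assignment. Minimum: 245.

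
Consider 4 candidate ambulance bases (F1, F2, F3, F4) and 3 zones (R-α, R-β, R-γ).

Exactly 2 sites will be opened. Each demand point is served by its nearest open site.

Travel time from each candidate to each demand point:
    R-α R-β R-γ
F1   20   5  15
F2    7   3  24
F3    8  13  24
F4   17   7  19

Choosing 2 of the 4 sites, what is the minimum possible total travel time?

Open {F1, F2}.
  R-α→F2 7, R-β→F2 3, R-γ→F1 15  ⇒ total 25.
Compare {F1, F3}: total 28.
Compare {F2, F4}: total 29.
No size-2 selection does better; minimum is 25.

25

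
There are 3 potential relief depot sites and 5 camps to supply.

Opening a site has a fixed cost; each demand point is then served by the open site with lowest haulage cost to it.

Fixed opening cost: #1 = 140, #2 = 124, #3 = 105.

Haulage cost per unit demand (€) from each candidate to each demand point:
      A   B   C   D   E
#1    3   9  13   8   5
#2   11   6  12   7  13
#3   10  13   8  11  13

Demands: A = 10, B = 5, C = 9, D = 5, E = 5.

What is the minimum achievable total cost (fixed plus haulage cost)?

397

Open {#1}: assign each demand point to its cheapest open site.
  A→#1 10×3=30, B→#1 5×9=45, C→#1 9×13=117, D→#1 5×8=40, E→#1 5×5=25
  haulage cost 257, fixed 140 → total 397.
Compare {#1, #3}: haulage cost 212 + fixed 245 = 457.
Compare {#3}: haulage cost 357 + fixed 105 = 462.
Compare {#2}: haulage cost 348 + fixed 124 = 472.
All other subsets cost ≥ 457. Minimum total cost: 397.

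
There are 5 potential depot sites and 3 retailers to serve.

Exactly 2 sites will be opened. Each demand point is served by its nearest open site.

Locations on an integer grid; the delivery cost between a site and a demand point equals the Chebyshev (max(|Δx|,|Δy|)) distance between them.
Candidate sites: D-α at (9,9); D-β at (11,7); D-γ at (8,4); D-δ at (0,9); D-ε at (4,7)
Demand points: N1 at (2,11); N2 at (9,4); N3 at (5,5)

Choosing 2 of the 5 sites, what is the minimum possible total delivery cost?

6

Open {D-γ, D-δ}.
  N1→D-δ 2, N2→D-γ 1, N3→D-γ 3  ⇒ total 6.
Compare {D-γ, D-ε}: total 7.
Compare {D-β, D-ε}: total 9.
No size-2 selection does better; minimum is 6.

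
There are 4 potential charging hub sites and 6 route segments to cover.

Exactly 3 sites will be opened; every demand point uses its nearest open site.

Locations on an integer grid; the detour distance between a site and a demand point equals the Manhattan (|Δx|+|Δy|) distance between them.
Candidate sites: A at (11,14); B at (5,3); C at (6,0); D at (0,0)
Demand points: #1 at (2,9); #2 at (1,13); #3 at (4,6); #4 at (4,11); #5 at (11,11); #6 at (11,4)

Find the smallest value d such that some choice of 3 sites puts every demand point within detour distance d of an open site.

11

Open {A, B, C}.
  Farthest demand point is #2 at detour distance 11 (to A); all others are ≤ 11.
With {A, B, D} the worst case is 11.
With {A, C, D} the worst case is 11.
No size-3 selection achieves below 11.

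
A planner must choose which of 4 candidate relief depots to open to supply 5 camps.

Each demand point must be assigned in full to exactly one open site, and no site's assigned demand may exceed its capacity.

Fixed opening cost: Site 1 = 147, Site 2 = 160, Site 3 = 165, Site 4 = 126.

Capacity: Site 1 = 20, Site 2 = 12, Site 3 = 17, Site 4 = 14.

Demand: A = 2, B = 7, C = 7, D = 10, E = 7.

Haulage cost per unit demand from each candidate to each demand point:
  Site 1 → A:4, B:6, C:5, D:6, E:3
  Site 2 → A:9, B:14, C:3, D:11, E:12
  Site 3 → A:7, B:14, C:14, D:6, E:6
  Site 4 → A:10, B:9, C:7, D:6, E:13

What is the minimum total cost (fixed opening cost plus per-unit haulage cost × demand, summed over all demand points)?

Open {Site 1, Site 4}; cheapest assignment that respects the capacities:
  Site 1 (cap 20, load 19): A, D, E — cost 2×4 + 10×6 + 7×3 = 89
  Site 4 (cap 14, load 14): B, C — cost 7×9 + 7×7 = 112
  Shipping 201, fixed 273 → total 474.
  Any other capacity-feasible assignment to {Site 1, Site 4} ships for at least 201.
Compare {Site 1, Site 3}: its best feasible assignment gives total 499.
Compare {Site 1, Site 2, Site 4}: its best feasible assignment gives total 585.
Every other set of open sites that can feasibly serve all demand totals ≥ 499 even under its best assignment. Minimum: 474.

474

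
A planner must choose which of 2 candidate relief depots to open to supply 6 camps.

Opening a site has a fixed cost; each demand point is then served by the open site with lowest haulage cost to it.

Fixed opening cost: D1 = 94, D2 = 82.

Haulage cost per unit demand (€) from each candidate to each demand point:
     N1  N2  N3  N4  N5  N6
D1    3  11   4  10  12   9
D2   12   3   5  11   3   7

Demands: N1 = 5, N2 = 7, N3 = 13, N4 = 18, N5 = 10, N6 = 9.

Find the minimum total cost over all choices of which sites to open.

519

Open {D2}: assign each demand point to its cheapest open site.
  N1→D2 5×12=60, N2→D2 7×3=21, N3→D2 13×5=65, N4→D2 18×11=198, N5→D2 10×3=30, N6→D2 9×7=63
  haulage cost 437, fixed 82 → total 519.
Compare {D1, D2}: haulage cost 361 + fixed 176 = 537.
Compare {D1}: haulage cost 525 + fixed 94 = 619.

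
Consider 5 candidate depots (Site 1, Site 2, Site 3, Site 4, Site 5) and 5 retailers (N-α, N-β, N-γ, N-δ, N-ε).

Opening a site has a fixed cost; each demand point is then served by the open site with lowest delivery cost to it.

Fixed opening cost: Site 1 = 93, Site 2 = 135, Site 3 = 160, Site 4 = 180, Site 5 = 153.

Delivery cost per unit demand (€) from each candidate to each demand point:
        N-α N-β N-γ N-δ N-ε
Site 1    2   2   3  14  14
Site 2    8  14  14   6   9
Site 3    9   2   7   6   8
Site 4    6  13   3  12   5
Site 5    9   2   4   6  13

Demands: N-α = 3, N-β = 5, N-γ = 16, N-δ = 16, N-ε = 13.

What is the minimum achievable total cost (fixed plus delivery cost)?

505

Open {Site 1, Site 2}: assign each demand point to its cheapest open site.
  N-α→Site 1 3×2=6, N-β→Site 1 5×2=10, N-γ→Site 1 16×3=48, N-δ→Site 2 16×6=96, N-ε→Site 2 13×9=117
  delivery cost 277, fixed 228 → total 505.
Compare {Site 3}: delivery cost 349 + fixed 160 = 509.
Compare {Site 1, Site 3}: delivery cost 264 + fixed 253 = 517.
Compare {Site 5}: delivery cost 366 + fixed 153 = 519.
All other subsets cost ≥ 509. Minimum total cost: 505.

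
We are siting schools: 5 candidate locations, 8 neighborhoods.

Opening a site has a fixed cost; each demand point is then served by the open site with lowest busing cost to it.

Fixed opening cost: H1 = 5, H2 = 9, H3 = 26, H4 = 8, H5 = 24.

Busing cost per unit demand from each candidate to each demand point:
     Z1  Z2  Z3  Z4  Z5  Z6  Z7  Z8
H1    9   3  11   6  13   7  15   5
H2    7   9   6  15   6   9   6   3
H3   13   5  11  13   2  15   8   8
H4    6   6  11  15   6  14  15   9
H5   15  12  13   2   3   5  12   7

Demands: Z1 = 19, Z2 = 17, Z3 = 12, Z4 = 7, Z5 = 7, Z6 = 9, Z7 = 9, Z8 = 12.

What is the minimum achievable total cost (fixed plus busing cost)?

Open {H1, H2, H4, H5}: assign each demand point to its cheapest open site.
  Z1→H4 19×6=114, Z2→H1 17×3=51, Z3→H2 12×6=72, Z4→H5 7×2=14, Z5→H5 7×3=21, Z6→H5 9×5=45, Z7→H2 9×6=54, Z8→H2 12×3=36
  busing cost 407, fixed 46 → total 453.
Compare {H1, H2, H5}: busing cost 426 + fixed 38 = 464.
Compare {H1, H2, H3, H4, H5}: busing cost 400 + fixed 72 = 472.
Compare {H1, H2, H3, H5}: busing cost 419 + fixed 64 = 483.
All other subsets cost ≥ 464. Minimum total cost: 453.

453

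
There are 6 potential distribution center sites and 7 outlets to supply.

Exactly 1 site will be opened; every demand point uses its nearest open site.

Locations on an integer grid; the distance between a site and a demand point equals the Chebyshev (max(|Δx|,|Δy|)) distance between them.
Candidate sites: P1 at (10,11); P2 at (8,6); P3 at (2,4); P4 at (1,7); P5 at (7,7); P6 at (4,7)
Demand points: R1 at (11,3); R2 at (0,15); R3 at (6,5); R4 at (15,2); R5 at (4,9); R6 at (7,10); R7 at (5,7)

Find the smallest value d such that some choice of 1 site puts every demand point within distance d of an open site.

8

Open {P5}.
  Farthest demand point is R2 at distance 8 (to P5); all others are ≤ 8.
With {P2} the worst case is 9.
With {P1} the worst case is 10.
No size-1 selection achieves below 8.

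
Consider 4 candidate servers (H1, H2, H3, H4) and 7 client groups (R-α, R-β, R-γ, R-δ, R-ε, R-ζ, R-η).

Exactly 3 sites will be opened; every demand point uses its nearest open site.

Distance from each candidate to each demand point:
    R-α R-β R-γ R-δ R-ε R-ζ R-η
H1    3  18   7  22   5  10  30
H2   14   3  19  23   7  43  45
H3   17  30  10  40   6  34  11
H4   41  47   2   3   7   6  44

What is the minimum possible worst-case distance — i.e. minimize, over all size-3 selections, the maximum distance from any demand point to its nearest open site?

Open {H2, H3, H4}.
  Farthest demand point is R-α at distance 14 (to H2); all others are ≤ 14.
With {H1, H3, H4} the worst case is 18.
With {H1, H2, H3} the worst case is 22.
No size-3 selection achieves below 14.

14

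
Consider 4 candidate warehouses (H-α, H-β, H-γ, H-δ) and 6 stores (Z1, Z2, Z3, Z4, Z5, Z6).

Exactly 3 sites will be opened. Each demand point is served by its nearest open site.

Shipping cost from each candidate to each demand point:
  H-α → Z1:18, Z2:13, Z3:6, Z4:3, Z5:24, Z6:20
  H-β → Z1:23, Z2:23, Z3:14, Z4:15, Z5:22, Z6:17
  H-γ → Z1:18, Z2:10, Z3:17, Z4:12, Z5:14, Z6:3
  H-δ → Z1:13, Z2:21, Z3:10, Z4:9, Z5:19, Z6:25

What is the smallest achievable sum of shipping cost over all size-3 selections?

49

Open {H-α, H-γ, H-δ}.
  Z1→H-δ 13, Z2→H-γ 10, Z3→H-α 6, Z4→H-α 3, Z5→H-γ 14, Z6→H-γ 3  ⇒ total 49.
Compare {H-α, H-β, H-γ}: total 54.
Compare {H-β, H-γ, H-δ}: total 59.
No size-3 selection does better; minimum is 49.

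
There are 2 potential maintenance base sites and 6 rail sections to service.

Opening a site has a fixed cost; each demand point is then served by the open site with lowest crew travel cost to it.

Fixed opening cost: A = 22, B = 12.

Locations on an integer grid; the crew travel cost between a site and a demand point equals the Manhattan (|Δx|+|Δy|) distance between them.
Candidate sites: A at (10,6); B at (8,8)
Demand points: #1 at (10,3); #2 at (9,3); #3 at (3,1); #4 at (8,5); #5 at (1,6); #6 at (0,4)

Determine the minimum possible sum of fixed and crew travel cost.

Open {B}: assign each demand point to its cheapest open site.
  #1→B 7, #2→B 6, #3→B 12, #4→B 3, #5→B 9, #6→B 12
  crew travel cost 49, fixed 12 → total 61.
Compare {A}: crew travel cost 43 + fixed 22 = 65.
Compare {A, B}: crew travel cost 43 + fixed 34 = 77.

61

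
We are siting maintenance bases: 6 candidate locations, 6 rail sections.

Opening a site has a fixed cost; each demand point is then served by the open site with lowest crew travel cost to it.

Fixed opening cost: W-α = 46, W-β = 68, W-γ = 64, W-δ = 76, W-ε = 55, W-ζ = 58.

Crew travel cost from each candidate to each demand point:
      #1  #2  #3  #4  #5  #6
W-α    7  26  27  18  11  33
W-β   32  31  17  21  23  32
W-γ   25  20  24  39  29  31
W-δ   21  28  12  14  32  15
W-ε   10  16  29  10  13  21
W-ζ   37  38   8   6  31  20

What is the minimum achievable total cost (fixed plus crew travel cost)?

Open {W-ε}: assign each demand point to its cheapest open site.
  #1→W-ε 10, #2→W-ε 16, #3→W-ε 29, #4→W-ε 10, #5→W-ε 13, #6→W-ε 21
  crew travel cost 99, fixed 55 → total 154.
Compare {W-α}: crew travel cost 122 + fixed 46 = 168.
Compare {W-α, W-ζ}: crew travel cost 78 + fixed 104 = 182.
Compare {W-ε, W-ζ}: crew travel cost 73 + fixed 113 = 186.
All other subsets cost ≥ 168. Minimum total cost: 154.

154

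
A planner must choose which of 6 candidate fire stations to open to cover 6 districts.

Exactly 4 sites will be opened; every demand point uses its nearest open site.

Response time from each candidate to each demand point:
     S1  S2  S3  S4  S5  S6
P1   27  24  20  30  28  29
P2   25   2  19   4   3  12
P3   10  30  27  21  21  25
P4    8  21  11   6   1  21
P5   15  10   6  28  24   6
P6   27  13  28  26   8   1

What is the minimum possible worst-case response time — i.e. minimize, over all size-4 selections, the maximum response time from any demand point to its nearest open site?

Open {P1, P2, P4, P5}.
  Farthest demand point is S1 at response time 8 (to P4); all others are ≤ 8.
With {P2, P3, P4, P5} the worst case is 8.
With {P2, P4, P5, P6} the worst case is 8.
No size-4 selection achieves below 8.

8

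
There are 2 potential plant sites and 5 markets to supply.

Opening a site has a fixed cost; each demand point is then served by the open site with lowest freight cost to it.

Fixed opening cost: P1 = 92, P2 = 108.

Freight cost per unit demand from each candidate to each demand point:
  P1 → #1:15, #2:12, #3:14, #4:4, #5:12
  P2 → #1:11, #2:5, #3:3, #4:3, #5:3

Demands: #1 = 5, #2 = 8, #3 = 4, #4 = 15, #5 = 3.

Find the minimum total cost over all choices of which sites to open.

269

Open {P2}: assign each demand point to its cheapest open site.
  #1→P2 5×11=55, #2→P2 8×5=40, #3→P2 4×3=12, #4→P2 15×3=45, #5→P2 3×3=9
  freight cost 161, fixed 108 → total 269.
Compare {P1, P2}: freight cost 161 + fixed 200 = 361.
Compare {P1}: freight cost 323 + fixed 92 = 415.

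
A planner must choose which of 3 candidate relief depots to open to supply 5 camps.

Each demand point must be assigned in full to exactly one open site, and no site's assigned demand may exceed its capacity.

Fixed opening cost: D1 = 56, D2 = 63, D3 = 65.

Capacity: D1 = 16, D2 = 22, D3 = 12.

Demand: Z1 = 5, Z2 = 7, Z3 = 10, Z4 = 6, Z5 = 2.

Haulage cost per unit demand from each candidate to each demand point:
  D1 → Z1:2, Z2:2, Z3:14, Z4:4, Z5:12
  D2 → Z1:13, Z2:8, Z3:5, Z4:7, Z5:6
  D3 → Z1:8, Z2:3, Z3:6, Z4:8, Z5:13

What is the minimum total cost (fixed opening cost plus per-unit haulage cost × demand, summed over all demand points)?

Open {D1, D2}; cheapest assignment that respects the capacities:
  D1 (cap 16, load 12): Z1, Z2 — cost 5×2 + 7×2 = 24
  D2 (cap 22, load 18): Z3, Z4, Z5 — cost 10×5 + 6×7 + 2×6 = 104
  Shipping 128, fixed 119 → total 247.
  Any other capacity-feasible assignment to {D1, D2} ships for at least 128.
Compare {D2, D3}: its best feasible assignment gives total 293.
Compare {D1, D2, D3}: its best feasible assignment gives total 301.
Every other set of open sites that can feasibly serve all demand totals ≥ 293 even under its best assignment. Minimum: 247.

247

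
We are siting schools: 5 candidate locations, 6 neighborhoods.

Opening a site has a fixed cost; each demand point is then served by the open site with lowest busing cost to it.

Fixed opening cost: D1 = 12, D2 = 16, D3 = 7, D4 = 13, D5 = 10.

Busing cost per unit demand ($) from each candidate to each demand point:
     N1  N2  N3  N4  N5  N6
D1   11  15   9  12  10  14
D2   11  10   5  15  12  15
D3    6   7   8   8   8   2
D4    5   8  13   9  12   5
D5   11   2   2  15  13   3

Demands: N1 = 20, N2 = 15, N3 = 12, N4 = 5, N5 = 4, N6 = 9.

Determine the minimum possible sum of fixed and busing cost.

Open {D3, D4, D5}: assign each demand point to its cheapest open site.
  N1→D4 20×5=100, N2→D5 15×2=30, N3→D5 12×2=24, N4→D3 5×8=40, N5→D3 4×8=32, N6→D3 9×2=18
  busing cost 244, fixed 30 → total 274.
Compare {D3, D5}: busing cost 264 + fixed 17 = 281.
Compare {D1, D3, D4, D5}: busing cost 244 + fixed 42 = 286.
Compare {D2, D3, D4, D5}: busing cost 244 + fixed 46 = 290.
All other subsets cost ≥ 281. Minimum total cost: 274.

274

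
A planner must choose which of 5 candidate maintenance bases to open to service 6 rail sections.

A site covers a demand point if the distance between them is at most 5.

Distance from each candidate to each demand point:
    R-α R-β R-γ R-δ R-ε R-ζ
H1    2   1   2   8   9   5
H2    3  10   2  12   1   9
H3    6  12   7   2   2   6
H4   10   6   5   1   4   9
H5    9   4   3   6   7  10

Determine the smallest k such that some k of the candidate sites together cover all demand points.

Coverage sets (demand points within 5 of each site):
  H1: {R-α, R-β, R-γ, R-ζ}
  H2: {R-α, R-γ, R-ε}
  H3: {R-δ, R-ε}
  H4: {R-γ, R-δ, R-ε}
  H5: {R-β, R-γ}
No single site covers all 6 demand points.
But {H1, H3} covers everything, so the minimum is 2.

2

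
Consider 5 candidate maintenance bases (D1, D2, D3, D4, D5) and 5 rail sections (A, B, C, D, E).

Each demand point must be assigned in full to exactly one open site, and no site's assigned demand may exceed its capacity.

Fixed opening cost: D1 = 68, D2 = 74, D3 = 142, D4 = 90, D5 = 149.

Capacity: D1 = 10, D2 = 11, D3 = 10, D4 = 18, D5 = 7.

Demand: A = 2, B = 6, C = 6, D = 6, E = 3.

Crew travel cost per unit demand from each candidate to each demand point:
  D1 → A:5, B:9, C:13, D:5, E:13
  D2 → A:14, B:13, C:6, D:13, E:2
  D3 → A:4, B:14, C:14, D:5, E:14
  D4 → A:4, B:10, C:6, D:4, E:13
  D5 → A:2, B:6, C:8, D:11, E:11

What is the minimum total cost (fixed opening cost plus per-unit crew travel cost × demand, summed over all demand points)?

298

Open {D2, D4}; cheapest assignment that respects the capacities:
  D2 (cap 11, load 9): C, E — cost 6×6 + 3×2 = 42
  D4 (cap 18, load 14): A, B, D — cost 2×4 + 6×10 + 6×4 = 92
  Shipping 134, fixed 164 → total 298.
  Any other capacity-feasible assignment to {D2, D4} ships for at least 134.
Compare {D1, D4}: its best feasible assignment gives total 319.
Compare {D1, D2, D4}: its best feasible assignment gives total 360.
Every other set of open sites that can feasibly serve all demand totals ≥ 319 even under its best assignment. Minimum: 298.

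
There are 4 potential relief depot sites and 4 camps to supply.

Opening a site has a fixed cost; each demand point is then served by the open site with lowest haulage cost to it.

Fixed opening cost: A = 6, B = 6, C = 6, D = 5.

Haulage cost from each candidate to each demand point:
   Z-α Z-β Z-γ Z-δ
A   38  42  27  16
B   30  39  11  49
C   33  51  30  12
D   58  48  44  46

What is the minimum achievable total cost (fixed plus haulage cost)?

Open {B, C}: assign each demand point to its cheapest open site.
  Z-α→B 30, Z-β→B 39, Z-γ→B 11, Z-δ→C 12
  haulage cost 92, fixed 12 → total 104.
Compare {A, B}: haulage cost 96 + fixed 12 = 108.
Compare {B, C, D}: haulage cost 92 + fixed 17 = 109.
Compare {A, B, C}: haulage cost 92 + fixed 18 = 110.
All other subsets cost ≥ 108. Minimum total cost: 104.

104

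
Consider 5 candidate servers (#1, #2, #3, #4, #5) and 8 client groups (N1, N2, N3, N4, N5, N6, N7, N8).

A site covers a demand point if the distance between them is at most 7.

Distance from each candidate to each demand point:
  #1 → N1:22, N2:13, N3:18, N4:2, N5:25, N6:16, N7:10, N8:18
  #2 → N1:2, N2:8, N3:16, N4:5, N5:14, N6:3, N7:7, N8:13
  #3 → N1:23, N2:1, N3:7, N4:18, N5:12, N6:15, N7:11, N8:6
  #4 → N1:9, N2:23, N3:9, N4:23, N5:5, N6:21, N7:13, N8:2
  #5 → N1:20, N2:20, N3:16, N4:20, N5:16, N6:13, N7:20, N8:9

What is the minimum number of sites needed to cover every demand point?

3

Coverage sets (demand points within 7 of each site):
  #1: {N4}
  #2: {N1, N4, N6, N7}
  #3: {N2, N3, N8}
  #4: {N5, N8}
  #5: {}
No 2 sites suffice: every size-2 union leaves at least one demand point uncovered.
But {#2, #3, #4} covers everything, so the minimum is 3.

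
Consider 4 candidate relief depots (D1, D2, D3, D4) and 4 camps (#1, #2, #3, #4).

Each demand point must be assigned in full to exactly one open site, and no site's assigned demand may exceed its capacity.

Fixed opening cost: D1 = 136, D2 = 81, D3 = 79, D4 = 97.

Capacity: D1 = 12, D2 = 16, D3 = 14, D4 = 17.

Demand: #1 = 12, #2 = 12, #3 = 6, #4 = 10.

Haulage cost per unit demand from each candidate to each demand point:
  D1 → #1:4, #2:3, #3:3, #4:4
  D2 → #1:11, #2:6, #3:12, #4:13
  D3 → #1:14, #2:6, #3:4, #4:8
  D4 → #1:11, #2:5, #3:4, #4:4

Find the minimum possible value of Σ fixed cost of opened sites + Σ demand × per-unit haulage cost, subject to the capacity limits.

Open {D1, D3, D4}; cheapest assignment that respects the capacities:
  D1 (cap 12, load 12): #1 — cost 12×4 = 48
  D3 (cap 14, load 12): #2 — cost 12×6 = 72
  D4 (cap 17, load 16): #3, #4 — cost 6×4 + 10×4 = 64
  Shipping 184, fixed 312 → total 496.
  Any other capacity-feasible assignment to {D1, D3, D4} ships for at least 184.
Compare {D1, D2, D4}: its best feasible assignment gives total 498.
Compare {D2, D3, D4}: its best feasible assignment gives total 525.
Every other set of open sites that can feasibly serve all demand totals ≥ 498 even under its best assignment. Minimum: 496.

496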